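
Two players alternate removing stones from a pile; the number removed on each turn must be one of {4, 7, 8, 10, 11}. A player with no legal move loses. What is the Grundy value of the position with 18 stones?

G(0) = 0
G(1) = mex{} = 0
G(2) = mex{} = 0
G(3) = mex{} = 0
G(4) = mex{0} = 1
G(5) = mex{0} = 1
G(6) = mex{0} = 1
G(7) = mex{0,0} = 1
G(8) = mex{1,0,0} = 2
G(9) = mex{1,0,0} = 2
G(10) = mex{1,0,0,0} = 2
G(11) = mex{1,1,0,0,0} = 2
G(12) = mex{2,1,1,0,0} = 3
G(13) = mex{2,1,1,0,0} = 3
G(14) = mex{2,1,1,1,0} = 3
G(15) = mex{2,2,1,1,1} = 0
G(16) = mex{3,2,2,1,1} = 0
G(17) = mex{3,2,2,1,1} = 0
G(18) = mex{3,2,2,2,1} = 0

0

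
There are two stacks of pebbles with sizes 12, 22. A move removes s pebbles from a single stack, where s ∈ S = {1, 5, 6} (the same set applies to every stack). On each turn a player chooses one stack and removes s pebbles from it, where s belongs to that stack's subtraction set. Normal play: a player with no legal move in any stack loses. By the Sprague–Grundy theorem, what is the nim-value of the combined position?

All stacks use S = {1, 5, 6}:
n :  0  1  2  3  4  5  6  7  8  9 10 11 12 13 14 15 16 17 18 19 20 21 22
G :  0  1  0  1  0  1  2  3  2  3  2  0  1  0  1  0  1  2  3  2  3  2  0
Stack A: G(12) = 1.
Stack B: G(22) = 0.
Combined Grundy value = 1 ⊕ 0 = 1.

1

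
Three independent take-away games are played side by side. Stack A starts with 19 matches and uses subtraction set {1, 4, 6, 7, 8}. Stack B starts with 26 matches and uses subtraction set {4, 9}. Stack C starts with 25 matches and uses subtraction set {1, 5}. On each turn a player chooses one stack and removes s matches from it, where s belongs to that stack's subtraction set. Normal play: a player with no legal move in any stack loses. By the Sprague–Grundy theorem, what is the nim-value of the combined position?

1

Stack A, S = {1, 4, 6, 7, 8}:
G(0) = 0
G(1) = mex{0} = 1
G(2) = mex{1} = 0
G(3) = mex{0} = 1
G(4) = mex{1,0} = 2
G(5) = mex{2,1} = 0
G(6) = mex{0,0,0} = 1
G(7) = mex{1,1,1,0} = 2
G(8) = mex{2,2,0,1,0} = 3
G(9) = mex{3,0,1,0,1} = 2
G(10) = mex{2,1,2,1,0} = 3
G(11) = mex{3,2,0,2,1} = 4
G(12) = mex{4,3,1,0,2} = 5
G(13) = mex{5,2,2,1,0} = 3
G(14) = mex{3,3,3,2,1} = 0
G(15) = mex{0,4,2,3,2} = 1
G(16) = mex{1,5,3,2,3} = 0
G(17) = mex{0,3,4,3,2} = 1
G(18) = mex{1,0,5,4,3} = 2
G(19) = mex{2,1,3,5,4} = 0
G_A(19) = 0.
Stack B, S = {4, 9}:
n :  0  1  2  3  4  5  6  7  8  9 10 11 12 13 14 15 16 17 18 19 20 21 22 23 24 25 26
G :  0  0  0  0  1  1  1  1  0  2  2  2  1  0  0  0  0  1  1  1  1  0  2  2  2  1  0
G_B(26) = 0.
Stack C, S = {1, 5}:
G(0) = 0
G(1) = mex{0} = 1
G(2) = mex{1} = 0
G(3) = mex{0} = 1
G(4) = mex{1} = 0
G(5) = mex{0,0} = 1
G(6) = mex{1,1} = 0
G(7) = mex{0,0} = 1
G(8) = mex{1,1} = 0
G(9) = mex{0,0} = 1
G(10) = mex{1,1} = 0
G(11) = mex{0,0} = 1
G(12) = mex{1,1} = 0
G(13) = mex{0,0} = 1
G(14) = mex{1,1} = 0
G(15) = mex{0,0} = 1
G(16) = mex{1,1} = 0
G(17) = mex{0,0} = 1
G(18) = mex{1,1} = 0
G(19) = mex{0,0} = 1
G(20) = mex{1,1} = 0
G(21) = mex{0,0} = 1
G(22) = mex{1,1} = 0
G(23) = mex{0,0} = 1
G(24) = mex{1,1} = 0
G(25) = mex{0,0} = 1
G_C(25) = 1.
Combined Grundy value = 0 ⊕ 0 ⊕ 1 = 1.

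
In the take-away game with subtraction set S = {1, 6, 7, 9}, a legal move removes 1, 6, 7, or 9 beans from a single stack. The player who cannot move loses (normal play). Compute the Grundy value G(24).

0

G(0) = 0
G(1) = mex{0} = 1
G(2) = mex{1} = 0
G(3) = mex{0} = 1
G(4) = mex{1} = 0
G(5) = mex{0} = 1
G(6) = mex{1,0} = 2
G(7) = mex{2,1,0} = 3
G(8) = mex{3,0,1} = 2
G(9) = mex{2,1,0,0} = 3
G(10) = mex{3,0,1,1} = 2
G(11) = mex{2,1,0,0} = 3
G(12) = mex{3,2,1,1} = 0
G(13) = mex{0,3,2,0} = 1
G(14) = mex{1,2,3,1} = 0
G(15) = mex{0,3,2,2} = 1
G(16) = mex{1,2,3,3} = 0
G(17) = mex{0,3,2,2} = 1
G(18) = mex{1,0,3,3} = 2
G(19) = mex{2,1,0,2} = 3
G(20) = mex{3,0,1,3} = 2
G(21) = mex{2,1,0,0} = 3
G(22) = mex{3,0,1,1} = 2
G(23) = mex{2,1,0,0} = 3
G(24) = mex{3,2,1,1} = 0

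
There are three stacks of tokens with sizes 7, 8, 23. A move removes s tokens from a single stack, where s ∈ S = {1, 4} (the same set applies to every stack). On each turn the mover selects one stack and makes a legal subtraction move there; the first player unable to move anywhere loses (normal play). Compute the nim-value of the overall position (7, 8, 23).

0

All stacks use S = {1, 4}:
G(0) = 0
G(1) = mex{0} = 1
G(2) = mex{1} = 0
G(3) = mex{0} = 1
G(4) = mex{1,0} = 2
G(5) = mex{2,1} = 0
G(6) = mex{0,0} = 1
G(7) = mex{1,1} = 0
G(8) = mex{0,2} = 1
G(9) = mex{1,0} = 2
G(10) = mex{2,1} = 0
G(11) = mex{0,0} = 1
G(12) = mex{1,1} = 0
G(13) = mex{0,2} = 1
G(14) = mex{1,0} = 2
G(15) = mex{2,1} = 0
G(16) = mex{0,0} = 1
G(17) = mex{1,1} = 0
G(18) = mex{0,2} = 1
G(19) = mex{1,0} = 2
G(20) = mex{2,1} = 0
G(21) = mex{0,0} = 1
G(22) = mex{1,1} = 0
G(23) = mex{0,2} = 1
Stack A: G(7) = 0.
Stack B: G(8) = 1.
Stack C: G(23) = 1.
Combined Grundy value = 0 ⊕ 1 ⊕ 1 = 0.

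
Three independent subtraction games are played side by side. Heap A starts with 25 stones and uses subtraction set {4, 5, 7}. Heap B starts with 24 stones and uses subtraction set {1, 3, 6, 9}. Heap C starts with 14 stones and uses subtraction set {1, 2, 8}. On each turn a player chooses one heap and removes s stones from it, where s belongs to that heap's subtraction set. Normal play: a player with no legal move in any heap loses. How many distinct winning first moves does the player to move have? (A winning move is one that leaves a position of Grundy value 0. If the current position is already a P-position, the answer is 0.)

5

Heap A, S = {4, 5, 7}:
n :  0  1  2  3  4  5  6  7  8  9 10 11 12 13 14 15 16 17 18 19 20 21 22 23 24 25
G :  0  0  0  0  1  1  1  1  2  2  2  0  0  0  0  1  1  1  1  2  2  2  0  0  0  0
G_A(25) = 0.
Heap B, S = {1, 3, 6, 9}:
G(0) = 0
G(1) = mex{0} = 1
G(2) = mex{1} = 0
G(3) = mex{0,0} = 1
G(4) = mex{1,1} = 0
G(5) = mex{0,0} = 1
G(6) = mex{1,1,0} = 2
G(7) = mex{2,0,1} = 3
G(8) = mex{3,1,0} = 2
G(9) = mex{2,2,1,0} = 3
G(10) = mex{3,3,0,1} = 2
G(11) = mex{2,2,1,0} = 3
G(12) = mex{3,3,2,1} = 0
G(13) = mex{0,2,3,0} = 1
G(14) = mex{1,3,2,1} = 0
G(15) = mex{0,0,3,2} = 1
G(16) = mex{1,1,2,3} = 0
G(17) = mex{0,0,3,2} = 1
G(18) = mex{1,1,0,3} = 2
G(19) = mex{2,0,1,2} = 3
G(20) = mex{3,1,0,3} = 2
G(21) = mex{2,2,1,0} = 3
G(22) = mex{3,3,0,1} = 2
G(23) = mex{2,2,1,0} = 3
G(24) = mex{3,3,2,1} = 0
G_B(24) = 0.
Heap C, S = {1, 2, 8}:
G(0) = 0
G(1) = mex{0} = 1
G(2) = mex{1,0} = 2
G(3) = mex{2,1} = 0
G(4) = mex{0,2} = 1
G(5) = mex{1,0} = 2
G(6) = mex{2,1} = 0
G(7) = mex{0,2} = 1
G(8) = mex{1,0,0} = 2
G(9) = mex{2,1,1} = 0
G(10) = mex{0,2,2} = 1
G(11) = mex{1,0,0} = 2
G(12) = mex{2,1,1} = 0
G(13) = mex{0,2,2} = 1
G(14) = mex{1,0,0} = 2
G_C(14) = 2.
Combined Grundy value = 0 ⊕ 0 ⊕ 2 = 2.
A winning move leaves total XOR = 0, i.e. changes one component's Grundy value g to g ⊕ X where X is the current total.
Heap A: need g' = 0⊕2 = 2. Options: 25−4→G=2, 25−5→G=2, 25−7→G=1. Hits: 2.
Heap B: need g' = 0⊕2 = 2. Options: 24−1→G=3, 24−3→G=3, 24−6→G=2, 24−9→G=1. Hits: 1.
Heap C: need g' = 2⊕2 = 0. Options: 14−1→G=1, 14−2→G=0, 14−8→G=0. Hits: 2.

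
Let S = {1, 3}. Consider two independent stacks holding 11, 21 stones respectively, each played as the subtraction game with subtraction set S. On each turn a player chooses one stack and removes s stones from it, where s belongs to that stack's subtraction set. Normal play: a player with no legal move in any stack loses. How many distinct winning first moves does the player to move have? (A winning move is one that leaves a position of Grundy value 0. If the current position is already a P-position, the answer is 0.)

0

All stacks use S = {1, 3}:
n :  0  1  2  3  4  5  6  7  8  9 10 11 12 13 14 15 16 17 18 19 20 21
G :  0  1  0  1  0  1  0  1  0  1  0  1  0  1  0  1  0  1  0  1  0  1
Stack A: G(11) = 1.
Stack B: G(21) = 1.
Combined Grundy value = 1 ⊕ 1 = 0.
A winning move leaves total XOR = 0, i.e. changes one component's Grundy value g to g ⊕ X where X is the current total.
Stack A: target g' = 1⊕0 = 1, but every legal move changes the Grundy value (mex property), so 0 moves.
Stack B: target g' = 1⊕0 = 1, but every legal move changes the Grundy value (mex property), so 0 moves.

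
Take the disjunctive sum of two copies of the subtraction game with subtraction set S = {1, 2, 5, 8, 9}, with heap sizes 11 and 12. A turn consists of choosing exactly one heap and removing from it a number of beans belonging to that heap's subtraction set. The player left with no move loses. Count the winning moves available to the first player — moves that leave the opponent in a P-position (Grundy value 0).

4

All heaps use S = {1, 2, 5, 8, 9}:
n :  0  1  2  3  4  5  6  7  8  9 10 11 12
G :  0  1  2  0  1  2  0  1  2  3  0  1  2
Heap A: G(11) = 1.
Heap B: G(12) = 2.
Combined Grundy value = 1 ⊕ 2 = 3.
A winning move leaves total XOR = 0, i.e. changes one component's Grundy value g to g ⊕ X where X is the current total.
Heap A: need g' = 1⊕3 = 2. Options: 11−1→G=0, 11−2→G=3, 11−5→G=0, 11−8→G=0, 11−9→G=2. Hits: 1.
Heap B: need g' = 2⊕3 = 1. Options: 12−1→G=1, 12−2→G=0, 12−5→G=1, 12−8→G=1, 12−9→G=0. Hits: 3.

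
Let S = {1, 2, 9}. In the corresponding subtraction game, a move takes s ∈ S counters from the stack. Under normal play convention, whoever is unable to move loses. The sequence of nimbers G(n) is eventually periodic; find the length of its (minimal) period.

10

G(0) = 0
G(1) = mex{0} = 1
G(2) = mex{1,0} = 2
G(3) = mex{2,1} = 0
G(4) = mex{0,2} = 1
G(5) = mex{1,0} = 2
G(6) = mex{2,1} = 0
G(7) = mex{0,2} = 1
G(8) = mex{1,0} = 2
G(9) = mex{2,1,0} = 3
G(10) = mex{3,2,1} = 0
G(11) = mex{0,3,2} = 1
G(12) = mex{1,0,0} = 2
G(13) = mex{2,1,1} = 0
G(14) = mex{0,2,2} = 1
G(15) = mex{1,0,0} = 2
G(16) = mex{2,1,1} = 0
G(17) = mex{0,2,2} = 1
G(18) = mex{1,0,3} = 2
G(19) = mex{2,1,0} = 3
G(20) = mex{3,2,1} = 0
G(21) = mex{0,3,2} = 1
G(n+10) = G(n) holds for n = 0,…,8 (a full window of length max(S) = 9), so the sequence is purely periodic with period 10.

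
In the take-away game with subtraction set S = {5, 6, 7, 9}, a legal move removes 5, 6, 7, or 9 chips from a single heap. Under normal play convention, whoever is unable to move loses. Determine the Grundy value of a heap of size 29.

0

G(0) = 0
G(1) = mex{} = 0
G(2) = mex{} = 0
G(3) = mex{} = 0
G(4) = mex{} = 0
G(5) = mex{0} = 1
G(6) = mex{0,0} = 1
G(7) = mex{0,0,0} = 1
G(8) = mex{0,0,0} = 1
G(9) = mex{0,0,0,0} = 1
G(10) = mex{1,0,0,0} = 2
G(11) = mex{1,1,0,0} = 2
G(12) = mex{1,1,1,0} = 2
G(13) = mex{1,1,1,0} = 2
G(14) = mex{1,1,1,1} = 0
G(15) = mex{2,1,1,1} = 0
G(16) = mex{2,2,1,1} = 0
G(17) = mex{2,2,2,1} = 0
G(18) = mex{2,2,2,1} = 0
G(19) = mex{0,2,2,2} = 1
G(20) = mex{0,0,2,2} = 1
G(21) = mex{0,0,0,2} = 1
G(22) = mex{0,0,0,2} = 1
G(23) = mex{0,0,0,0} = 1
G(24) = mex{1,0,0,0} = 2
G(25) = mex{1,1,0,0} = 2
G(26) = mex{1,1,1,0} = 2
G(27) = mex{1,1,1,0} = 2
G(28) = mex{1,1,1,1} = 0
G(29) = mex{2,1,1,1} = 0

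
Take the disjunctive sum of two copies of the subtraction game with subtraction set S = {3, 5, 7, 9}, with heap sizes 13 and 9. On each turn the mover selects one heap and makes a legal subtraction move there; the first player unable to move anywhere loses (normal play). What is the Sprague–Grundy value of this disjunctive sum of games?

3

All heaps use S = {3, 5, 7, 9}:
n :  0  1  2  3  4  5  6  7  8  9 10 11 12 13
G :  0  0  0  1  1  1  2  2  2  3  3  3  0  0
Heap A: G(13) = 0.
Heap B: G(9) = 3.
Combined Grundy value = 0 ⊕ 3 = 3.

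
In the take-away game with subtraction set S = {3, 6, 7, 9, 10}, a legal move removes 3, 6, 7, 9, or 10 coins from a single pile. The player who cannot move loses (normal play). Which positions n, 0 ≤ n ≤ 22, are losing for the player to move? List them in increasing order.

0, 1, 2, 13, 14, 15

n :  0  1  2  3  4  5  6  7  8  9 10 11 12 13 14 15 16 17 18 19 20 21 22
G :  0  0  0  1  1  1  2  2  2  3  3  3  4  0  0  0  1  1  1  2  2  2  3
P-positions are exactly the n with G(n) = 0.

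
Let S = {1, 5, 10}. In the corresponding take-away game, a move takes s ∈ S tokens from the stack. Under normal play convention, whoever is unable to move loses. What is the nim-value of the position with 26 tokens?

3

G(0) = 0
G(1) = mex{0} = 1
G(2) = mex{1} = 0
G(3) = mex{0} = 1
G(4) = mex{1} = 0
G(5) = mex{0,0} = 1
G(6) = mex{1,1} = 0
G(7) = mex{0,0} = 1
G(8) = mex{1,1} = 0
G(9) = mex{0,0} = 1
G(10) = mex{1,1,0} = 2
G(11) = mex{2,0,1} = 3
G(12) = mex{3,1,0} = 2
G(13) = mex{2,0,1} = 3
G(14) = mex{3,1,0} = 2
G(15) = mex{2,2,1} = 0
G(16) = mex{0,3,0} = 1
G(17) = mex{1,2,1} = 0
G(18) = mex{0,3,0} = 1
G(19) = mex{1,2,1} = 0
G(20) = mex{0,0,2} = 1
G(21) = mex{1,1,3} = 0
G(22) = mex{0,0,2} = 1
G(23) = mex{1,1,3} = 0
G(24) = mex{0,0,2} = 1
G(25) = mex{1,1,0} = 2
G(26) = mex{2,0,1} = 3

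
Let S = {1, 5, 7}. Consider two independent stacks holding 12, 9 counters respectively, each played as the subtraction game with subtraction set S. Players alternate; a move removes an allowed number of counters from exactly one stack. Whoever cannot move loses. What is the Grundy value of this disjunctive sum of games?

1

All stacks use S = {1, 5, 7}:
n :  0  1  2  3  4  5  6  7  8  9 10 11 12
G :  0  1  0  1  0  1  0  1  0  1  0  1  0
Stack A: G(12) = 0.
Stack B: G(9) = 1.
Combined Grundy value = 0 ⊕ 1 = 1.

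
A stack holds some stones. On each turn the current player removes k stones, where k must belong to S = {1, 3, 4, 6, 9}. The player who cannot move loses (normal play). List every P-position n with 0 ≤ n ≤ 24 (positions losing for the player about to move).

G(0) = 0
G(1) = mex{0} = 1
G(2) = mex{1} = 0
G(3) = mex{0,0} = 1
G(4) = mex{1,1,0} = 2
G(5) = mex{2,0,1} = 3
G(6) = mex{3,1,0,0} = 2
G(7) = mex{2,2,1,1} = 0
G(8) = mex{0,3,2,0} = 1
G(9) = mex{1,2,3,1,0} = 4
G(10) = mex{4,0,2,2,1} = 3
G(11) = mex{3,1,0,3,0} = 2
G(12) = mex{2,4,1,2,1} = 0
G(13) = mex{0,3,4,0,2} = 1
G(14) = mex{1,2,3,1,3} = 0
G(15) = mex{0,0,2,4,2} = 1
G(16) = mex{1,1,0,3,0} = 2
G(17) = mex{2,0,1,2,1} = 3
G(18) = mex{3,1,0,0,4} = 2
G(19) = mex{2,2,1,1,3} = 0
G(20) = mex{0,3,2,0,2} = 1
G(21) = mex{1,2,3,1,0} = 4
G(22) = mex{4,0,2,2,1} = 3
G(23) = mex{3,1,0,3,0} = 2
G(24) = mex{2,4,1,2,1} = 0
P-positions are exactly the n with G(n) = 0.

0, 2, 7, 12, 14, 19, 24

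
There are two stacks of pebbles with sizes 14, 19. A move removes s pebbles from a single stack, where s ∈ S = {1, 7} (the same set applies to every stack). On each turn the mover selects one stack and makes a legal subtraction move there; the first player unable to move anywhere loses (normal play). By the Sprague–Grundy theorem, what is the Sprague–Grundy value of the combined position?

All stacks use S = {1, 7}:
n :  0  1  2  3  4  5  6  7  8  9 10 11 12 13 14 15 16 17 18 19
G :  0  1  0  1  0  1  0  1  0  1  0  1  0  1  0  1  0  1  0  1
Stack A: G(14) = 0.
Stack B: G(19) = 1.
Combined Grundy value = 0 ⊕ 1 = 1.

1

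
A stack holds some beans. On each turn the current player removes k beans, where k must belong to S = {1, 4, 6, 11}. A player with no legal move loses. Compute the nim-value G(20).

0

n :  0  1  2  3  4  5  6  7  8  9 10 11 12 13 14 15 16 17 18 19 20
G :  0  1  0  1  2  0  1  0  1  2  0  1  0  1  2  0  1  0  1  2  0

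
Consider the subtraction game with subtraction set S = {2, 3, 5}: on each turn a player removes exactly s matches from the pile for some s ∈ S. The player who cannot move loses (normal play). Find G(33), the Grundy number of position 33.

2

n :  0  1  2  3  4  5  6  7  8  9 10 11 12 13 14 15 16 17 18 19 20 21 22 23 24 25 26 27 28 29 30 31 32 33
G :  0  0  1  1  2  2  3  0  0  1  1  2  2  3  0  0  1  1  2  2  3  0  0  1  1  2  2  3  0  0  1  1  2  2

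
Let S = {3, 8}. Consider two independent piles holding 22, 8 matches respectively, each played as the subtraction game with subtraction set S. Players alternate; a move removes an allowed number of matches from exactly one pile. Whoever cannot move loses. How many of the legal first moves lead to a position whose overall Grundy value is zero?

All piles use S = {3, 8}:
G(0) = 0
G(1) = mex{} = 0
G(2) = mex{} = 0
G(3) = mex{0} = 1
G(4) = mex{0} = 1
G(5) = mex{0} = 1
G(6) = mex{1} = 0
G(7) = mex{1} = 0
G(8) = mex{1,0} = 2
G(9) = mex{0,0} = 1
G(10) = mex{0,0} = 1
G(11) = mex{2,1} = 0
G(12) = mex{1,1} = 0
G(13) = mex{1,1} = 0
G(14) = mex{0,0} = 1
G(15) = mex{0,0} = 1
G(16) = mex{0,2} = 1
G(17) = mex{1,1} = 0
G(18) = mex{1,1} = 0
G(19) = mex{1,0} = 2
G(20) = mex{0,0} = 1
G(21) = mex{0,0} = 1
G(22) = mex{2,1} = 0
Pile A: G(22) = 0.
Pile B: G(8) = 2.
Combined Grundy value = 0 ⊕ 2 = 2.
A winning move leaves total XOR = 0, i.e. changes one component's Grundy value g to g ⊕ X where X is the current total.
Pile A: need g' = 0⊕2 = 2. Options: 22−3→G=2, 22−8→G=1. Hits: 1.
Pile B: need g' = 2⊕2 = 0. Options: 8−3→G=1, 8−8→G=0. Hits: 1.

2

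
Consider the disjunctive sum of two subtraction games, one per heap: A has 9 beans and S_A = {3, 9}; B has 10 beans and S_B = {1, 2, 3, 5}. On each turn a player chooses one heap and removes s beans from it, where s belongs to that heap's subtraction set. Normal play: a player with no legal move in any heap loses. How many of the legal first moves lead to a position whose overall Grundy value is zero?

Heap A, S = {3, 9}:
G(0) = 0
G(1) = mex{} = 0
G(2) = mex{} = 0
G(3) = mex{0} = 1
G(4) = mex{0} = 1
G(5) = mex{0} = 1
G(6) = mex{1} = 0
G(7) = mex{1} = 0
G(8) = mex{1} = 0
G(9) = mex{0,0} = 1
G_A(9) = 1.
Heap B, S = {1, 2, 3, 5}:
n :  0  1  2  3  4  5  6  7  8  9 10
G :  0  1  2  3  0  1  2  3  0  1  2
G_B(10) = 2.
Combined Grundy value = 1 ⊕ 2 = 3.
A winning move leaves total XOR = 0, i.e. changes one component's Grundy value g to g ⊕ X where X is the current total.
Heap A: need g' = 1⊕3 = 2. Options: 9−3→G=0, 9−9→G=0. Hits: 0.
Heap B: need g' = 2⊕3 = 1. Options: 10−1→G=1, 10−2→G=0, 10−3→G=3, 10−5→G=1. Hits: 2.

2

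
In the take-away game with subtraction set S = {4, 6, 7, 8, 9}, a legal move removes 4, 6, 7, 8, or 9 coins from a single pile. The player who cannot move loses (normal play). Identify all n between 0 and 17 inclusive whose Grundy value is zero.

G(0) = 0
G(1) = mex{} = 0
G(2) = mex{} = 0
G(3) = mex{} = 0
G(4) = mex{0} = 1
G(5) = mex{0} = 1
G(6) = mex{0,0} = 1
G(7) = mex{0,0,0} = 1
G(8) = mex{1,0,0,0} = 2
G(9) = mex{1,0,0,0,0} = 2
G(10) = mex{1,1,0,0,0} = 2
G(11) = mex{1,1,1,0,0} = 2
G(12) = mex{2,1,1,1,0} = 3
G(13) = mex{2,1,1,1,1} = 0
G(14) = mex{2,2,1,1,1} = 0
G(15) = mex{2,2,2,1,1} = 0
G(16) = mex{3,2,2,2,1} = 0
G(17) = mex{0,2,2,2,2} = 1
P-positions are exactly the n with G(n) = 0.

0, 1, 2, 3, 13, 14, 15, 16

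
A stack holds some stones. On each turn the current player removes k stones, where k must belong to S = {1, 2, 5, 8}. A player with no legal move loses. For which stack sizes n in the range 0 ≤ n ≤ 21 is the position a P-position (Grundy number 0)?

G(0) = 0
G(1) = mex{0} = 1
G(2) = mex{1,0} = 2
G(3) = mex{2,1} = 0
G(4) = mex{0,2} = 1
G(5) = mex{1,0,0} = 2
G(6) = mex{2,1,1} = 0
G(7) = mex{0,2,2} = 1
G(8) = mex{1,0,0,0} = 2
G(9) = mex{2,1,1,1} = 0
G(10) = mex{0,2,2,2} = 1
G(11) = mex{1,0,0,0} = 2
G(12) = mex{2,1,1,1} = 0
G(13) = mex{0,2,2,2} = 1
G(14) = mex{1,0,0,0} = 2
G(15) = mex{2,1,1,1} = 0
G(16) = mex{0,2,2,2} = 1
G(17) = mex{1,0,0,0} = 2
G(18) = mex{2,1,1,1} = 0
G(19) = mex{0,2,2,2} = 1
G(20) = mex{1,0,0,0} = 2
G(21) = mex{2,1,1,1} = 0
P-positions are exactly the n with G(n) = 0.

0, 3, 6, 9, 12, 15, 18, 21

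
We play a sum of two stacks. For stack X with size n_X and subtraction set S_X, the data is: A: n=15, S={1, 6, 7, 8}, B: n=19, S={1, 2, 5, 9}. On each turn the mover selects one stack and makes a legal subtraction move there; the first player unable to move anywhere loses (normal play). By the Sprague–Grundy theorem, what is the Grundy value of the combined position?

3

Stack A, S = {1, 6, 7, 8}:
n :  0  1  2  3  4  5  6  7  8  9 10 11 12 13 14 15
G :  0  1  0  1  0  1  2  3  2  3  2  3  4  0  1  0
G_A(15) = 0.
Stack B, S = {1, 2, 5, 9}:
n :  0  1  2  3  4  5  6  7  8  9 10 11 12 13 14 15 16 17 18 19
G :  0  1  2  0  1  2  0  1  2  3  0  1  2  0  1  2  0  1  2  3
G_B(19) = 3.
Combined Grundy value = 0 ⊕ 3 = 3.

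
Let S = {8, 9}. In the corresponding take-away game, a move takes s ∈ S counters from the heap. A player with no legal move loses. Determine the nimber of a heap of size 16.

2

G(0) = 0
G(1) = mex{} = 0
G(2) = mex{} = 0
G(3) = mex{} = 0
G(4) = mex{} = 0
G(5) = mex{} = 0
G(6) = mex{} = 0
G(7) = mex{} = 0
G(8) = mex{0} = 1
G(9) = mex{0,0} = 1
G(10) = mex{0,0} = 1
G(11) = mex{0,0} = 1
G(12) = mex{0,0} = 1
G(13) = mex{0,0} = 1
G(14) = mex{0,0} = 1
G(15) = mex{0,0} = 1
G(16) = mex{1,0} = 2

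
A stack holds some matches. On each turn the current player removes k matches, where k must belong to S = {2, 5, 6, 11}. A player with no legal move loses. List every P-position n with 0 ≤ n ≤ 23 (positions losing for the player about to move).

0, 1, 4, 8, 16, 17, 20

G(0) = 0
G(1) = mex{} = 0
G(2) = mex{0} = 1
G(3) = mex{0} = 1
G(4) = mex{1} = 0
G(5) = mex{1,0} = 2
G(6) = mex{0,0,0} = 1
G(7) = mex{2,1,0} = 3
G(8) = mex{1,1,1} = 0
G(9) = mex{3,0,1} = 2
G(10) = mex{0,2,0} = 1
G(11) = mex{2,1,2,0} = 3
G(12) = mex{1,3,1,0} = 2
G(13) = mex{3,0,3,1} = 2
G(14) = mex{2,2,0,1} = 3
G(15) = mex{2,1,2,0} = 3
G(16) = mex{3,3,1,2} = 0
G(17) = mex{3,2,3,1} = 0
G(18) = mex{0,2,2,3} = 1
G(19) = mex{0,3,2,0} = 1
G(20) = mex{1,3,3,2} = 0
G(21) = mex{1,0,3,1} = 2
G(22) = mex{0,0,0,3} = 1
G(23) = mex{2,1,0,2} = 3
P-positions are exactly the n with G(n) = 0.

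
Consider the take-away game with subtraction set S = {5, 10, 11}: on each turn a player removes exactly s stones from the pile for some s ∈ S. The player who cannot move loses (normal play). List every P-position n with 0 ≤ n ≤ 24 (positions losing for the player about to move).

G(0) = 0
G(1) = mex{} = 0
G(2) = mex{} = 0
G(3) = mex{} = 0
G(4) = mex{} = 0
G(5) = mex{0} = 1
G(6) = mex{0} = 1
G(7) = mex{0} = 1
G(8) = mex{0} = 1
G(9) = mex{0} = 1
G(10) = mex{1,0} = 2
G(11) = mex{1,0,0} = 2
G(12) = mex{1,0,0} = 2
G(13) = mex{1,0,0} = 2
G(14) = mex{1,0,0} = 2
G(15) = mex{2,1,0} = 3
G(16) = mex{2,1,1} = 0
G(17) = mex{2,1,1} = 0
G(18) = mex{2,1,1} = 0
G(19) = mex{2,1,1} = 0
G(20) = mex{3,2,1} = 0
G(21) = mex{0,2,2} = 1
G(22) = mex{0,2,2} = 1
G(23) = mex{0,2,2} = 1
G(24) = mex{0,2,2} = 1
P-positions are exactly the n with G(n) = 0.

0, 1, 2, 3, 4, 16, 17, 18, 19, 20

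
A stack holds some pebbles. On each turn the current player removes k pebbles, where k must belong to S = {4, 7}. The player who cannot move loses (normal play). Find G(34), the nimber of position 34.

n :  0  1  2  3  4  5  6  7  8  9 10 11 12 13 14 15 16 17 18 19 20 21 22 23 24 25 26 27 28 29 30 31 32 33 34
G :  0  0  0  0  1  1  1  1  2  2  2  0  0  0  0  1  1  1  1  2  2  2  0  0  0  0  1  1  1  1  2  2  2  0  0

0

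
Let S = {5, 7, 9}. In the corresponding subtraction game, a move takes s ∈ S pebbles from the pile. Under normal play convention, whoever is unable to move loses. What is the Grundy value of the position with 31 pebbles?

0

n :  0  1  2  3  4  5  6  7  8  9 10 11 12 13 14 15 16 17 18 19 20 21 22 23 24 25 26 27 28 29 30 31
G :  0  0  0  0  0  1  1  1  1  1  2  2  2  2  0  0  0  0  0  1  1  1  1  1  2  2  2  2  0  0  0  0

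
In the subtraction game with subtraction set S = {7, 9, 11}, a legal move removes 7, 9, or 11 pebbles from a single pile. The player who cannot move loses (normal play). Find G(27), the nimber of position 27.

1

G(0) = 0
G(1) = mex{} = 0
G(2) = mex{} = 0
G(3) = mex{} = 0
G(4) = mex{} = 0
G(5) = mex{} = 0
G(6) = mex{} = 0
G(7) = mex{0} = 1
G(8) = mex{0} = 1
G(9) = mex{0,0} = 1
G(10) = mex{0,0} = 1
G(11) = mex{0,0,0} = 1
G(12) = mex{0,0,0} = 1
G(13) = mex{0,0,0} = 1
G(14) = mex{1,0,0} = 2
G(15) = mex{1,0,0} = 2
G(16) = mex{1,1,0} = 2
G(17) = mex{1,1,0} = 2
G(18) = mex{1,1,1} = 0
G(19) = mex{1,1,1} = 0
G(20) = mex{1,1,1} = 0
G(21) = mex{2,1,1} = 0
G(22) = mex{2,1,1} = 0
G(23) = mex{2,2,1} = 0
G(24) = mex{2,2,1} = 0
G(25) = mex{0,2,2} = 1
G(26) = mex{0,2,2} = 1
G(27) = mex{0,0,2} = 1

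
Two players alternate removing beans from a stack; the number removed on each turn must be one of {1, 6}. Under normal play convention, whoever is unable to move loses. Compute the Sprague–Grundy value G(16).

n :  0  1  2  3  4  5  6  7  8  9 10 11 12 13 14 15 16
G :  0  1  0  1  0  1  2  0  1  0  1  0  1  2  0  1  0

0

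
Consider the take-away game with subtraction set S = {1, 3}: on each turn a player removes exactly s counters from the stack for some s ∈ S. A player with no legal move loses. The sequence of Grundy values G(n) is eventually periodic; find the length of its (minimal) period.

2

n :  0  1  2  3  4  5  6  7  8  9 10 11 12 13 14
G :  0  1  0  1  0  1  0  1  0  1  0  1  0  1  0
G(n+2) = G(n) holds for n = 0,…,2 (a full window of length max(S) = 3), so the sequence is purely periodic with period 2.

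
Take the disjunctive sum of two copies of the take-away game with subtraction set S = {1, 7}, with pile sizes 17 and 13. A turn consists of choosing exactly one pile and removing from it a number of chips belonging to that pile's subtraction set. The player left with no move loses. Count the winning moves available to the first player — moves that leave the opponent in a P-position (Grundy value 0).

All piles use S = {1, 7}:
G(0) = 0
G(1) = mex{0} = 1
G(2) = mex{1} = 0
G(3) = mex{0} = 1
G(4) = mex{1} = 0
G(5) = mex{0} = 1
G(6) = mex{1} = 0
G(7) = mex{0,0} = 1
G(8) = mex{1,1} = 0
G(9) = mex{0,0} = 1
G(10) = mex{1,1} = 0
G(11) = mex{0,0} = 1
G(12) = mex{1,1} = 0
G(13) = mex{0,0} = 1
G(14) = mex{1,1} = 0
G(15) = mex{0,0} = 1
G(16) = mex{1,1} = 0
G(17) = mex{0,0} = 1
Pile A: G(17) = 1.
Pile B: G(13) = 1.
Combined Grundy value = 1 ⊕ 1 = 0.
A winning move leaves total XOR = 0, i.e. changes one component's Grundy value g to g ⊕ X where X is the current total.
Pile A: target g' = 1⊕0 = 1, but every legal move changes the Grundy value (mex property), so 0 moves.
Pile B: target g' = 1⊕0 = 1, but every legal move changes the Grundy value (mex property), so 0 moves.

0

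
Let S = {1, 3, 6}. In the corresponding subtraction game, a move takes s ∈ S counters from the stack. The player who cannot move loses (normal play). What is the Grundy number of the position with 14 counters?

n :  0  1  2  3  4  5  6  7  8  9 10 11 12 13 14
G :  0  1  0  1  0  1  2  3  2  0  1  0  1  0  1

1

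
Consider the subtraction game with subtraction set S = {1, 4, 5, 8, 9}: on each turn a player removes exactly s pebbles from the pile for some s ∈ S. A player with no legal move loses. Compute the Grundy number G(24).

n :  0  1  2  3  4  5  6  7  8  9 10 11 12 13 14 15 16 17 18 19 20 21 22 23 24
G :  0  1  0  1  2  3  2  3  4  5  4  5  0  1  0  1  2  3  2  3  4  5  4  5  0

0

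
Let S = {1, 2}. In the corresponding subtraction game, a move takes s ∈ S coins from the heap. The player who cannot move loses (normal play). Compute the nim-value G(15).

n :  0  1  2  3  4  5  6  7  8  9 10 11 12 13 14 15
G :  0  1  2  0  1  2  0  1  2  0  1  2  0  1  2  0

0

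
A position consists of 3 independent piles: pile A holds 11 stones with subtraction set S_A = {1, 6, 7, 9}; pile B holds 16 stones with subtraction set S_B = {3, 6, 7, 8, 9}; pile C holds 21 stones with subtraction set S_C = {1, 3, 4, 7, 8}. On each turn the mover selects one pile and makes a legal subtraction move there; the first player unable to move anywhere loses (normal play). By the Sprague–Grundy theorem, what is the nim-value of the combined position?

6

Pile A, S = {1, 6, 7, 9}:
G(0) = 0
G(1) = mex{0} = 1
G(2) = mex{1} = 0
G(3) = mex{0} = 1
G(4) = mex{1} = 0
G(5) = mex{0} = 1
G(6) = mex{1,0} = 2
G(7) = mex{2,1,0} = 3
G(8) = mex{3,0,1} = 2
G(9) = mex{2,1,0,0} = 3
G(10) = mex{3,0,1,1} = 2
G(11) = mex{2,1,0,0} = 3
G_A(11) = 3.
Pile B, S = {3, 6, 7, 8, 9}:
n :  0  1  2  3  4  5  6  7  8  9 10 11 12 13 14 15 16
G :  0  0  0  1  1  1  2  2  2  3  3  3  0  0  0  1  1
G_B(16) = 1.
Pile C, S = {1, 3, 4, 7, 8}:
n :  0  1  2  3  4  5  6  7  8  9 10 11 12 13 14 15 16 17 18 19 20 21
G :  0  1  0  1  2  3  2  3  4  5  4  0  1  0  1  2  3  2  3  4  5  4
G_C(21) = 4.
Combined Grundy value = 3 ⊕ 1 ⊕ 4 = 6.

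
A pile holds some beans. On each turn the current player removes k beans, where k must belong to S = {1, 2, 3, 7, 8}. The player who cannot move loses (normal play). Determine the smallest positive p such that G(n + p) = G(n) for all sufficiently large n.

9

G(0) = 0
G(1) = mex{0} = 1
G(2) = mex{1,0} = 2
G(3) = mex{2,1,0} = 3
G(4) = mex{3,2,1} = 0
G(5) = mex{0,3,2} = 1
G(6) = mex{1,0,3} = 2
G(7) = mex{2,1,0,0} = 3
G(8) = mex{3,2,1,1,0} = 4
G(9) = mex{4,3,2,2,1} = 0
G(10) = mex{0,4,3,3,2} = 1
G(11) = mex{1,0,4,0,3} = 2
G(12) = mex{2,1,0,1,0} = 3
G(13) = mex{3,2,1,2,1} = 0
G(14) = mex{0,3,2,3,2} = 1
G(15) = mex{1,0,3,4,3} = 2
G(16) = mex{2,1,0,0,4} = 3
G(17) = mex{3,2,1,1,0} = 4
G(18) = mex{4,3,2,2,1} = 0
G(19) = mex{0,4,3,3,2} = 1
G(n+9) = G(n) holds for n = 0,…,7 (a full window of length max(S) = 8), so the sequence is purely periodic with period 9.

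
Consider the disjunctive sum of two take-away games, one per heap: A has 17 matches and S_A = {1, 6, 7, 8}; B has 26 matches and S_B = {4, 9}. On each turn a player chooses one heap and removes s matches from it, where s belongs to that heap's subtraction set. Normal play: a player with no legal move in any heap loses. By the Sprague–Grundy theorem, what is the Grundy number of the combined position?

Heap A, S = {1, 6, 7, 8}:
n :  0  1  2  3  4  5  6  7  8  9 10 11 12 13 14 15 16 17
G :  0  1  0  1  0  1  2  3  2  3  2  3  4  0  1  0  1  0
G_A(17) = 0.
Heap B, S = {4, 9}:
n :  0  1  2  3  4  5  6  7  8  9 10 11 12 13 14 15 16 17 18 19 20 21 22 23 24 25 26
G :  0  0  0  0  1  1  1  1  0  2  2  2  1  0  0  0  0  1  1  1  1  0  2  2  2  1  0
G_B(26) = 0.
Combined Grundy value = 0 ⊕ 0 = 0.

0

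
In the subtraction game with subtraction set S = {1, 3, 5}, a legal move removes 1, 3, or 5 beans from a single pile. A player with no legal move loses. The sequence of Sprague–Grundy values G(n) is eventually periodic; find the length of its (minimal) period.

2

G(0) = 0
G(1) = mex{0} = 1
G(2) = mex{1} = 0
G(3) = mex{0,0} = 1
G(4) = mex{1,1} = 0
G(5) = mex{0,0,0} = 1
G(6) = mex{1,1,1} = 0
G(7) = mex{0,0,0} = 1
G(8) = mex{1,1,1} = 0
G(9) = mex{0,0,0} = 1
G(10) = mex{1,1,1} = 0
G(11) = mex{0,0,0} = 1
G(12) = mex{1,1,1} = 0
G(13) = mex{0,0,0} = 1
G(14) = mex{1,1,1} = 0
G(n+2) = G(n) holds for n = 0,…,4 (a full window of length max(S) = 5), so the sequence is purely periodic with period 2.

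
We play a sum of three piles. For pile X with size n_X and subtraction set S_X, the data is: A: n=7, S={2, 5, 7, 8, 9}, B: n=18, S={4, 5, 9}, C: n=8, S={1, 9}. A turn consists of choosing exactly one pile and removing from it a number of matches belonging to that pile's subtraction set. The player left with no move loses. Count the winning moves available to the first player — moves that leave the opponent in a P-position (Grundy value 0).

1

Pile A, S = {2, 5, 7, 8, 9}:
n : 0 1 2 3 4 5 6 7
G : 0 0 1 1 0 2 1 3
G_A(7) = 3.
Pile B, S = {4, 5, 9}:
n :  0  1  2  3  4  5  6  7  8  9 10 11 12 13 14 15 16 17 18
G :  0  0  0  0  1  1  1  1  2  2  2  2  3  0  0  0  0  1  1
G_B(18) = 1.
Pile C, S = {1, 9}:
G(0) = 0
G(1) = mex{0} = 1
G(2) = mex{1} = 0
G(3) = mex{0} = 1
G(4) = mex{1} = 0
G(5) = mex{0} = 1
G(6) = mex{1} = 0
G(7) = mex{0} = 1
G(8) = mex{1} = 0
G_C(8) = 0.
Combined Grundy value = 3 ⊕ 1 ⊕ 0 = 2.
A winning move leaves total XOR = 0, i.e. changes one component's Grundy value g to g ⊕ X where X is the current total.
Pile A: need g' = 3⊕2 = 1. Options: 7−2→G=2, 7−5→G=1, 7−7→G=0. Hits: 1.
Pile B: need g' = 1⊕2 = 3. Options: 18−4→G=0, 18−5→G=0, 18−9→G=2. Hits: 0.
Pile C: need g' = 0⊕2 = 2. Options: 8−1→G=1. Hits: 0.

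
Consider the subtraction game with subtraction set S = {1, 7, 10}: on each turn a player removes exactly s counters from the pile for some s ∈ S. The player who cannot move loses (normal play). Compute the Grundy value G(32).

3

n :  0  1  2  3  4  5  6  7  8  9 10 11 12 13 14 15 16 17 18 19 20 21 22 23 24 25 26 27 28 29 30 31 32
G :  0  1  0  1  0  1  0  1  0  1  2  3  2  3  2  3  2  0  1  0  1  0  1  0  1  0  1  2  3  2  3  2  3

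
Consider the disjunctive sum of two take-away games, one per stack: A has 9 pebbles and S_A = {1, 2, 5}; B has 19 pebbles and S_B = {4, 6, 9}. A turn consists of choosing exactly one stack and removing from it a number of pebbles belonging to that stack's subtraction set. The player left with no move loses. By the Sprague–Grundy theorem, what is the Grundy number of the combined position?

1

Stack A, S = {1, 2, 5}:
n : 0 1 2 3 4 5 6 7 8 9
G : 0 1 2 0 1 2 0 1 2 0
G_A(9) = 0.
Stack B, S = {4, 6, 9}:
n :  0  1  2  3  4  5  6  7  8  9 10 11 12 13 14 15 16 17 18 19
G :  0  0  0  0  1  1  1  1  2  2  2  2  3  0  0  0  0  1  1  1
G_B(19) = 1.
Combined Grundy value = 0 ⊕ 1 = 1.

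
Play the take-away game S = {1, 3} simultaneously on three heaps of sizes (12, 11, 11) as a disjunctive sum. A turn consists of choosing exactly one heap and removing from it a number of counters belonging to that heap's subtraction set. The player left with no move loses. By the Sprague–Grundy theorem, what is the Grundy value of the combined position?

All heaps use S = {1, 3}:
n :  0  1  2  3  4  5  6  7  8  9 10 11 12
G :  0  1  0  1  0  1  0  1  0  1  0  1  0
Heap A: G(12) = 0.
Heap B: G(11) = 1.
Heap C: G(11) = 1.
Combined Grundy value = 0 ⊕ 1 ⊕ 1 = 0.

0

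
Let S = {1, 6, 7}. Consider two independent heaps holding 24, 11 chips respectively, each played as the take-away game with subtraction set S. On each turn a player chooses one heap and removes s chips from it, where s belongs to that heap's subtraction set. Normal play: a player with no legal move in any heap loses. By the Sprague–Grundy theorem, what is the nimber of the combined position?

All heaps use S = {1, 6, 7}:
n :  0  1  2  3  4  5  6  7  8  9 10 11 12 13 14 15 16 17 18 19 20 21 22 23 24
G :  0  1  0  1  0  1  2  3  2  3  2  3  0  1  0  1  0  1  2  3  2  3  2  3  0
Heap A: G(24) = 0.
Heap B: G(11) = 3.
Combined Grundy value = 0 ⊕ 3 = 3.

3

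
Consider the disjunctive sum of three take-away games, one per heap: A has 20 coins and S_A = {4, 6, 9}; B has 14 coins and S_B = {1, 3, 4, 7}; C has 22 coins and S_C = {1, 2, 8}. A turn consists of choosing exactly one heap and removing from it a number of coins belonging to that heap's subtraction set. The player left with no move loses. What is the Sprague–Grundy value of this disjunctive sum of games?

Heap A, S = {4, 6, 9}:
n :  0  1  2  3  4  5  6  7  8  9 10 11 12 13 14 15 16 17 18 19 20
G :  0  0  0  0  1  1  1  1  2  2  2  2  3  0  0  0  0  1  1  1  1
G_A(20) = 1.
Heap B, S = {1, 3, 4, 7}:
G(0) = 0
G(1) = mex{0} = 1
G(2) = mex{1} = 0
G(3) = mex{0,0} = 1
G(4) = mex{1,1,0} = 2
G(5) = mex{2,0,1} = 3
G(6) = mex{3,1,0} = 2
G(7) = mex{2,2,1,0} = 3
G(8) = mex{3,3,2,1} = 0
G(9) = mex{0,2,3,0} = 1
G(10) = mex{1,3,2,1} = 0
G(11) = mex{0,0,3,2} = 1
G(12) = mex{1,1,0,3} = 2
G(13) = mex{2,0,1,2} = 3
G(14) = mex{3,1,0,3} = 2
G_B(14) = 2.
Heap C, S = {1, 2, 8}:
G(0) = 0
G(1) = mex{0} = 1
G(2) = mex{1,0} = 2
G(3) = mex{2,1} = 0
G(4) = mex{0,2} = 1
G(5) = mex{1,0} = 2
G(6) = mex{2,1} = 0
G(7) = mex{0,2} = 1
G(8) = mex{1,0,0} = 2
G(9) = mex{2,1,1} = 0
G(10) = mex{0,2,2} = 1
G(11) = mex{1,0,0} = 2
G(12) = mex{2,1,1} = 0
G(13) = mex{0,2,2} = 1
G(14) = mex{1,0,0} = 2
G(15) = mex{2,1,1} = 0
G(16) = mex{0,2,2} = 1
G(17) = mex{1,0,0} = 2
G(18) = mex{2,1,1} = 0
G(19) = mex{0,2,2} = 1
G(20) = mex{1,0,0} = 2
G(21) = mex{2,1,1} = 0
G(22) = mex{0,2,2} = 1
G_C(22) = 1.
Combined Grundy value = 1 ⊕ 2 ⊕ 1 = 2.

2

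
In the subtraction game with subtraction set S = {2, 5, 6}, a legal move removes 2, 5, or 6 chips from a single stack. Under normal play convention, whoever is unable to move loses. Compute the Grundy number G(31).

G(0) = 0
G(1) = mex{} = 0
G(2) = mex{0} = 1
G(3) = mex{0} = 1
G(4) = mex{1} = 0
G(5) = mex{1,0} = 2
G(6) = mex{0,0,0} = 1
G(7) = mex{2,1,0} = 3
G(8) = mex{1,1,1} = 0
G(9) = mex{3,0,1} = 2
G(10) = mex{0,2,0} = 1
G(11) = mex{2,1,2} = 0
G(12) = mex{1,3,1} = 0
G(13) = mex{0,0,3} = 1
G(14) = mex{0,2,0} = 1
G(15) = mex{1,1,2} = 0
G(16) = mex{1,0,1} = 2
G(17) = mex{0,0,0} = 1
G(18) = mex{2,1,0} = 3
G(19) = mex{1,1,1} = 0
G(20) = mex{3,0,1} = 2
G(21) = mex{0,2,0} = 1
G(22) = mex{2,1,2} = 0
G(23) = mex{1,3,1} = 0
G(24) = mex{0,0,3} = 1
G(25) = mex{0,2,0} = 1
G(26) = mex{1,1,2} = 0
G(27) = mex{1,0,1} = 2
G(28) = mex{0,0,0} = 1
G(29) = mex{2,1,0} = 3
G(30) = mex{1,1,1} = 0
G(31) = mex{3,0,1} = 2

2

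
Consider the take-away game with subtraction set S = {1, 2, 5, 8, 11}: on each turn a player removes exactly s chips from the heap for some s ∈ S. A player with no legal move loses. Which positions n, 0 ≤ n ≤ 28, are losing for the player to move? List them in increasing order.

n :  0  1  2  3  4  5  6  7  8  9 10 11 12 13 14 15 16 17 18 19 20 21 22 23 24 25 26 27 28
G :  0  1  2  0  1  2  0  1  2  0  1  2  0  1  2  0  1  2  0  1  2  0  1  2  0  1  2  0  1
P-positions are exactly the n with G(n) = 0.

0, 3, 6, 9, 12, 15, 18, 21, 24, 27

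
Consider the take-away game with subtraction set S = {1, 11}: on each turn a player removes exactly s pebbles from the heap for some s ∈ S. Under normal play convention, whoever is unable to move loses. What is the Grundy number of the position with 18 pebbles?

n :  0  1  2  3  4  5  6  7  8  9 10 11 12 13 14 15 16 17 18
G :  0  1  0  1  0  1  0  1  0  1  0  1  0  1  0  1  0  1  0

0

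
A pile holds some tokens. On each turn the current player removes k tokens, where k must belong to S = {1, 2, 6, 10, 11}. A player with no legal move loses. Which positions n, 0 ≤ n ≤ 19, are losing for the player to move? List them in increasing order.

G(0) = 0
G(1) = mex{0} = 1
G(2) = mex{1,0} = 2
G(3) = mex{2,1} = 0
G(4) = mex{0,2} = 1
G(5) = mex{1,0} = 2
G(6) = mex{2,1,0} = 3
G(7) = mex{3,2,1} = 0
G(8) = mex{0,3,2} = 1
G(9) = mex{1,0,0} = 2
G(10) = mex{2,1,1,0} = 3
G(11) = mex{3,2,2,1,0} = 4
G(12) = mex{4,3,3,2,1} = 0
G(13) = mex{0,4,0,0,2} = 1
G(14) = mex{1,0,1,1,0} = 2
G(15) = mex{2,1,2,2,1} = 0
G(16) = mex{0,2,3,3,2} = 1
G(17) = mex{1,0,4,0,3} = 2
G(18) = mex{2,1,0,1,0} = 3
G(19) = mex{3,2,1,2,1} = 0
P-positions are exactly the n with G(n) = 0.

0, 3, 7, 12, 15, 19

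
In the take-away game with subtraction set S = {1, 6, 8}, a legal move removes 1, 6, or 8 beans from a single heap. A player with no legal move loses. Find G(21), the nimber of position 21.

n :  0  1  2  3  4  5  6  7  8  9 10 11 12 13 14 15 16 17 18 19 20 21
G :  0  1  0  1  0  1  2  0  1  0  1  0  1  2  0  1  0  1  0  1  2  0

0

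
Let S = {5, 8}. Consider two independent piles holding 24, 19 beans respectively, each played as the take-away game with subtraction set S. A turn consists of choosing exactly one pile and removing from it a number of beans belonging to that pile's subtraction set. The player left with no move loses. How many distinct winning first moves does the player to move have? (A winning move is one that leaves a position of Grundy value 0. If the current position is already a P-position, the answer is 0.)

2

All piles use S = {5, 8}:
G(0) = 0
G(1) = mex{} = 0
G(2) = mex{} = 0
G(3) = mex{} = 0
G(4) = mex{} = 0
G(5) = mex{0} = 1
G(6) = mex{0} = 1
G(7) = mex{0} = 1
G(8) = mex{0,0} = 1
G(9) = mex{0,0} = 1
G(10) = mex{1,0} = 2
G(11) = mex{1,0} = 2
G(12) = mex{1,0} = 2
G(13) = mex{1,1} = 0
G(14) = mex{1,1} = 0
G(15) = mex{2,1} = 0
G(16) = mex{2,1} = 0
G(17) = mex{2,1} = 0
G(18) = mex{0,2} = 1
G(19) = mex{0,2} = 1
G(20) = mex{0,2} = 1
G(21) = mex{0,0} = 1
G(22) = mex{0,0} = 1
G(23) = mex{1,0} = 2
G(24) = mex{1,0} = 2
Pile A: G(24) = 2.
Pile B: G(19) = 1.
Combined Grundy value = 2 ⊕ 1 = 3.
A winning move leaves total XOR = 0, i.e. changes one component's Grundy value g to g ⊕ X where X is the current total.
Pile A: need g' = 2⊕3 = 1. Options: 24−5→G=1, 24−8→G=0. Hits: 1.
Pile B: need g' = 1⊕3 = 2. Options: 19−5→G=0, 19−8→G=2. Hits: 1.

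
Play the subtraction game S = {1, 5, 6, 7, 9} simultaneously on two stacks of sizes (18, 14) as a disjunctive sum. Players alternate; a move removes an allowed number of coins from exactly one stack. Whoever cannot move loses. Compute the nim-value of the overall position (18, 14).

2

All stacks use S = {1, 5, 6, 7, 9}:
n :  0  1  2  3  4  5  6  7  8  9 10 11 12 13 14 15 16 17 18
G :  0  1  0  1  0  1  2  3  2  3  2  3  0  1  0  1  0  1  2
Stack A: G(18) = 2.
Stack B: G(14) = 0.
Combined Grundy value = 2 ⊕ 0 = 2.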